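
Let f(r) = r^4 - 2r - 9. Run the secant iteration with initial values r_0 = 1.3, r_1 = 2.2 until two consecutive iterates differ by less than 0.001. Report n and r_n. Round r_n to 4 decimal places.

f(1.3) = -8.743900, f(2.2) = 10.025600
r_2 = 2.200000 − 10.025600·(0.900000)/(18.769500) = 1.719271;  |Δ| = 0.480729
f(1.719271) = -3.701237
r_3 = 1.719271 − (-3.701237)·(-0.480729)/(-13.726837) = 1.848893;  |Δ| = 0.129621
f(1.848893) = -1.012302
r_4 = 1.848893 − (-1.012302)·(0.129621)/(2.688935) = 1.897691;  |Δ| = 0.048798
f(1.897691) = 0.173484
r_5 = 1.897691 − 0.173484·(0.048798)/(1.185786) = 1.890552;  |Δ| = 0.007139
f(1.890552) = -0.006301
r_6 = 1.890552 − (-0.006301)·(-0.007139)/(-0.179785) = 1.890802;  |Δ| = 0.000250
|r_6 − r_5| = 0.000250 < 0.001

n = 6, r_n = 1.8908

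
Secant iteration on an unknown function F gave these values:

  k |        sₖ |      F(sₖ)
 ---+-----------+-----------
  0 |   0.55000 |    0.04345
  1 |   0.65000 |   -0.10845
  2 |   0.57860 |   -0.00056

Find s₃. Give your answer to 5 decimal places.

0.57823

s₃ = 0.57860 − (-0.00056)·(0.57860 − 0.65000) / (-0.00056 − (-0.10845))
   = 0.57860 − (0.0000400)/(0.1078900) = 0.5782294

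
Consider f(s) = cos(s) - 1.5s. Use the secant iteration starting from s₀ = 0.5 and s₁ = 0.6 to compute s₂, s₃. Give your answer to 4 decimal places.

f(0.5) = 0.127583, f(0.6) = -0.074664
s₂ = 0.600000 − (-0.074664)·(0.600000 − 0.500000) / (-0.074664 − 0.127583) = 0.600000 − (-0.007466)/(-0.202247) = 0.563083
f(0.563083) = 0.000990
s₃ = 0.563083 − 0.000990·(0.563083 − 0.600000) / (0.000990 − (-0.074664)) = 0.563083 − (-0.000037)/(0.075654) = 0.563566

0.5631, 0.5636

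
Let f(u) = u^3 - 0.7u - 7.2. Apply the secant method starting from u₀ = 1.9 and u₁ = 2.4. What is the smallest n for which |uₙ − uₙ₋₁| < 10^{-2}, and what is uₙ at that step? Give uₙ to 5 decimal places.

n = 4, uₙ = 2.05172

f(1.9) = -1.6710000, f(2.4) = 4.9440000
u₂ = 2.4000000 − 4.9440000·(0.5000000)/(6.6150000) = 2.0263039;  |Δ| = 0.3736961
f(2.0263039) = -0.2985969
u₃ = 2.0263039 − (-0.2985969)·(-0.3736961)/(-5.2425969) = 2.0475881;  |Δ| = 0.0212842
f(2.0475881) = -0.0485594
u₄ = 2.0475881 − (-0.0485594)·(0.0212842)/(0.2500375) = 2.0517216;  |Δ| = 0.0041336
|u₄ − u₃| = 0.0041336 < 10^{-2}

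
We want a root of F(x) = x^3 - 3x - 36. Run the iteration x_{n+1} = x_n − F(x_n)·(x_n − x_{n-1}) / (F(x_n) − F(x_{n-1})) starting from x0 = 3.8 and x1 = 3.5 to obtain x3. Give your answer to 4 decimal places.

3.6042

F(3.8) = 7.472000, F(3.5) = -3.625000
x2 = 3.500000 − (-3.625000)·(3.500000 − 3.800000) / (-3.625000 − 7.472000) = 3.500000 − (1.087500)/(-11.097000) = 3.597999
F(3.597999) = -0.215736
x3 = 3.597999 − (-0.215736)·(3.597999 − 3.500000) / (-0.215736 − (-3.625000)) = 3.597999 − (-0.021142)/(3.409264) = 3.604201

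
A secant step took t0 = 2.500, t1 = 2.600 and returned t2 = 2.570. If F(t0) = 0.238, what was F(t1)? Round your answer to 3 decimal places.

The secant line through (2.500, 0.238) and (2.600, F(t1)) crosses zero at t2 = 2.570.
So (2.500, 0.238), (2.600, F(t1)), (2.570, 0) are collinear:
F(t1) = 0.238 · (2.600 − 2.570) / (2.500 − 2.570) = 0.238 · (0.03000)/(-0.07000) = -0.10200

-0.102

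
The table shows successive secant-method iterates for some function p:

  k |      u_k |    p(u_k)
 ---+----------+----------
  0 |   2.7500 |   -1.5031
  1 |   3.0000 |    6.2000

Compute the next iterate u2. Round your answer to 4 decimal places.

u2 = 3.0000 − 6.2000·(3.0000 − 2.7500) / (6.2000 − (-1.5031))
   = 3.0000 − (1.550000)/(7.703100) = 2.798782

2.7988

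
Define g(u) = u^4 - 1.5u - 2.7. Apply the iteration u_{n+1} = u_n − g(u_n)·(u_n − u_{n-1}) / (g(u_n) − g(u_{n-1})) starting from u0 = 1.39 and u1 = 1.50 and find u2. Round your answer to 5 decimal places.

1.48937

g(1.39) = -1.0519896, g(1.50) = 0.1125000
u2 = 1.5000000 − 0.1125000·(1.5000000 − 1.3900000) / (0.1125000 − (-1.0519896)) = 1.5000000 − (0.0123750)/(1.1644896) = 1.4893730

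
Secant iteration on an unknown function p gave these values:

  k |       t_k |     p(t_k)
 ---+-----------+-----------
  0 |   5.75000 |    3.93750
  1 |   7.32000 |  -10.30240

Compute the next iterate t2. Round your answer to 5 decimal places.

6.18412

t2 = 7.32000 − (-10.30240)·(7.32000 − 5.75000) / (-10.30240 − 3.93750)
   = 7.32000 − (-16.1747680)/(-14.2399000) = 6.1841235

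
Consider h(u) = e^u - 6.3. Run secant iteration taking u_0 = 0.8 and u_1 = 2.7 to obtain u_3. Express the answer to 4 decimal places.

h(0.8) = -4.074459, h(2.7) = 8.579732
u_2 = 2.700000 − 8.579732·(2.700000 − 0.800000) / (8.579732 − (-4.074459)) = 2.700000 − (16.301490)/(12.654191) = 1.411771
h(1.411771) = -2.196783
u_3 = 1.411771 − (-2.196783)·(1.411771 − 2.700000) / (-2.196783 − 8.579732) = 1.411771 − (2.829958)/(-10.776514) = 1.674376

1.6744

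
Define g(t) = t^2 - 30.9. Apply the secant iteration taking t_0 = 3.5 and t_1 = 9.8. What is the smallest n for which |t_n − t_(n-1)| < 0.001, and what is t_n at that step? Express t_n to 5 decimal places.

g(3.5) = -18.6500000, g(9.8) = 65.1400000
t_2 = 9.8000000 − 65.1400000·(6.3000000)/(83.7900000) = 4.9022556;  |Δ| = 4.8977444
g(4.9022556) = -6.8678896
t_3 = 4.9022556 − (-6.8678896)·(-4.8977444)/(-72.0078896) = 5.3693873;  |Δ| = 0.4671317
g(5.3693873) = -2.0696796
t_4 = 5.3693873 − (-2.0696796)·(0.4671317)/(4.7982100) = 5.5708818;  |Δ| = 0.2014945
g(5.5708818) = 0.1347245
t_5 = 5.5708818 − 0.1347245·(0.2014945)/(2.2044041) = 5.5585673;  |Δ| = 0.0123146
g(5.5585673) = -0.0023297
t_6 = 5.5585673 − (-0.0023297)·(-0.0123146)/(-0.1370542) = 5.5587766;  |Δ| = 0.0002093
|t_6 − t_5| = 0.0002093 < 0.001

n = 6, t_n = 5.55878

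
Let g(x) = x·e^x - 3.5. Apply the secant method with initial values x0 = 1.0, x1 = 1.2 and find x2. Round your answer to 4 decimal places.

1.1235

g(1.0) = -0.781718, g(1.2) = 0.484140
x2 = 1.200000 − 0.484140·(1.200000 − 1.000000) / (0.484140 − (-0.781718)) = 1.200000 − (0.096828)/(1.265858) = 1.123508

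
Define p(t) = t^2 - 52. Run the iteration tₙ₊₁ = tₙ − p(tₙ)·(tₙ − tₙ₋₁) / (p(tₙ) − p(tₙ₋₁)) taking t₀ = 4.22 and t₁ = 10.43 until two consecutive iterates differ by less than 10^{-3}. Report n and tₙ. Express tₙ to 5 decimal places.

p(4.22) = -34.1916000, p(10.43) = 56.7849000
t₂ = 10.4300000 − 56.7849000·(6.2100000)/(90.9765000) = 6.5538976;  |Δ| = 3.8761024
p(6.5538976) = -9.0464261
t₃ = 6.5538976 − (-9.0464261)·(-3.8761024)/(-65.8313261) = 7.0865448;  |Δ| = 0.5326472
p(7.0865448) = -1.7808821
t₄ = 7.0865448 − (-1.7808821)·(0.5326472)/(7.2655440) = 7.2171038;  |Δ| = 0.1305590
p(7.2171038) = 0.0865875
t₅ = 7.2171038 − 0.0865875·(0.1305590)/(1.8674697) = 7.2110503;  |Δ| = 0.0060535
p(7.2110503) = -0.0007537
t₆ = 7.2110503 − (-0.0007537)·(-0.0060535)/(-0.0873412) = 7.2111025;  |Δ| = 0.0000522
|t₆ − t₅| = 0.0000522 < 10^{-3}

n = 6, tₙ = 7.21110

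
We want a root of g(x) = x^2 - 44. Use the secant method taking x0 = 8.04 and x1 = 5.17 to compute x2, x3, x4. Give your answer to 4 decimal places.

g(8.04) = 20.641600, g(5.17) = -17.271100
x2 = 5.170000 − (-17.271100)·(5.170000 − 8.040000) / (-17.271100 − 20.641600) = 5.170000 − (49.568057)/(-37.912700) = 6.477426
g(6.477426) = -2.042950
x3 = 6.477426 − (-2.042950)·(6.477426 − 5.170000) / (-2.042950 − (-17.271100)) = 6.477426 − (-2.671006)/(15.228150) = 6.652825
g(6.652825) = 0.260086
x4 = 6.652825 − 0.260086·(6.652825 − 6.477426) / (0.260086 − (-2.042950)) = 6.652825 − (0.045619)/(2.303036) = 6.633017

6.4774, 6.6528, 6.6330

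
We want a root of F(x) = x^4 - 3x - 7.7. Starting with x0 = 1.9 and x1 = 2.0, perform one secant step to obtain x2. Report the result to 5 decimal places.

1.91379

F(1.9) = -0.3679000, F(2.0) = 2.3000000
x2 = 2.0000000 − 2.3000000·(2.0000000 − 1.9000000) / (2.3000000 − (-0.3679000)) = 2.0000000 − (0.2300000)/(2.6679000) = 1.9137899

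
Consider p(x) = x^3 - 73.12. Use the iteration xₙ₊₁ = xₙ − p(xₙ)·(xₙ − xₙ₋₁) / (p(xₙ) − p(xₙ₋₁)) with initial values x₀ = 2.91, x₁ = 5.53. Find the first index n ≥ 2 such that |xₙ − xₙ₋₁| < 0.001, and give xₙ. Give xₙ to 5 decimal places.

p(2.91) = -48.4778290, p(5.53) = 95.9923770
x₂ = 5.5300000 − 95.9923770·(2.6200000)/(144.4702060) = 3.7891564;  |Δ| = 1.7408436
p(3.7891564) = -18.7164039
x₃ = 3.7891564 − (-18.7164039)·(-1.7408436)/(-114.7087809) = 4.0732004;  |Δ| = 0.2840439
p(4.0732004) = -5.5416913
x₄ = 4.0732004 − (-5.5416913)·(0.2840439)/(13.1747126) = 4.1926780;  |Δ| = 0.1194776
p(4.1926780) = 0.5811950
x₅ = 4.1926780 − 0.5811950·(0.1194776)/(6.1228863) = 4.1813370;  |Δ| = 0.0113410
p(4.1813370) = -0.0152650
x₆ = 4.1813370 − (-0.0152650)·(-0.0113410)/(-0.5964600) = 4.1816272;  |Δ| = 0.0002902
|x₆ − x₅| = 0.0002902 < 0.001

n = 6, xₙ = 4.18163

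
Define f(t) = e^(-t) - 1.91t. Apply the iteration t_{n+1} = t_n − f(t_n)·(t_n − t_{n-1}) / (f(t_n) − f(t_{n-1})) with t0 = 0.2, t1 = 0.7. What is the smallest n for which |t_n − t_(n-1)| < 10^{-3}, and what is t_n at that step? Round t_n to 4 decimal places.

f(0.2) = 0.436731, f(0.7) = -0.840415
t2 = 0.700000 − (-0.840415)·(0.500000)/(-1.277145) = 0.370979;  |Δ| = 0.329021
f(0.370979) = -0.018512
t3 = 0.370979 − (-0.018512)·(-0.329021)/(0.821903) = 0.363569;  |Δ| = 0.007411
f(0.363569) = 0.000775
t4 = 0.363569 − 0.000775·(-0.007411)/(0.019287) = 0.363866;  |Δ| = 0.000298
|t4 − t3| = 0.000298 < 10^{-3}

n = 4, t_n = 0.3639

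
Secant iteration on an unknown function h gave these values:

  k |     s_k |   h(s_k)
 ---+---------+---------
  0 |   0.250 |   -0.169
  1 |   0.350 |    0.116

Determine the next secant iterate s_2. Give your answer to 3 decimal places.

s_2 = 0.350 − 0.116·(0.350 − 0.250) / (0.116 − (-0.169))
   = 0.350 − (0.01160)/(0.28500) = 0.30930

0.309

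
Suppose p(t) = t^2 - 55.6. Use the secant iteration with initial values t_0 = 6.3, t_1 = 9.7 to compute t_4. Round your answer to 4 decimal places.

7.4568

p(6.3) = -15.910000, p(9.7) = 38.490000
t_2 = 9.700000 − 38.490000·(9.700000 − 6.300000) / (38.490000 − (-15.910000)) = 9.700000 − (130.866000)/(54.400000) = 7.294375
p(7.294375) = -2.392093
t_3 = 7.294375 − (-2.392093)·(7.294375 − 9.700000) / (-2.392093 − 38.490000) = 7.294375 − (5.754480)/(-40.882093) = 7.435133
p(7.435133) = -0.318798
t_4 = 7.435133 − (-0.318798)·(7.435133 − 7.294375) / (-0.318798 − (-2.392093)) = 7.435133 − (-0.044873)/(2.073295) = 7.456776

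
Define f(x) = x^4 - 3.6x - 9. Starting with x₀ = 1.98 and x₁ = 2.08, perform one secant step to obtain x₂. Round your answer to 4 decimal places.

f(1.98) = -0.758464, f(2.08) = 2.229737
x₂ = 2.080000 − 2.229737·(2.080000 − 1.980000) / (2.229737 − (-0.758464)) = 2.080000 − (0.222974)/(2.988201) = 2.005382

2.0054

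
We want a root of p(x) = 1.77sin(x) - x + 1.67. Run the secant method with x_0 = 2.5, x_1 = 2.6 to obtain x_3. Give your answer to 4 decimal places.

p(2.5) = 0.229296, p(2.6) = -0.017563
x_2 = 2.600000 − (-0.017563)·(2.600000 − 2.500000) / (-0.017563 − 0.229296) = 2.600000 − (-0.001756)/(-0.246858) = 2.592886
p(2.592886) = 0.000319
x_3 = 2.592886 − 0.000319·(2.592886 − 2.600000) / (0.000319 − (-0.017563)) = 2.592886 − (-0.000002)/(0.017882) = 2.593013

2.5930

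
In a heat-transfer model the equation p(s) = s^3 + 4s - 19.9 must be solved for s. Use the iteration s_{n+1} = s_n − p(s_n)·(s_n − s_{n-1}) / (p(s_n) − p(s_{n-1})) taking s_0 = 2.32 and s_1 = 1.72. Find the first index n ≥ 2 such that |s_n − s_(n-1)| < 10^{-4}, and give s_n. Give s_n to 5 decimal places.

p(2.32) = 1.8671680, p(1.72) = -7.9315520
s_2 = 1.7200000 − (-7.9315520)·(-0.6000000)/(-9.7987200) = 2.2056687;  |Δ| = 0.4856687
p(2.2056687) = -0.3468042
s_3 = 2.2056687 − (-0.3468042)·(0.4856687)/(7.5847478) = 2.2278753;  |Δ| = 0.0222067
p(2.2278753) = 0.0694010
s_4 = 2.2278753 − 0.0694010·(0.0222067)/(0.4162052) = 2.2241724;  |Δ| = 0.0037029
p(2.2241724) = -0.0004562
s_5 = 2.2241724 − (-0.0004562)·(-0.0037029)/(-0.0698572) = 2.2241966;  |Δ| = 0.0000242
|s_5 − s_4| = 0.0000242 < 10^{-4}

n = 5, s_n = 2.22420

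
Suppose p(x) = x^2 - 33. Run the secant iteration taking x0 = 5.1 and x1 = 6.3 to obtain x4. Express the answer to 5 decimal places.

5.74457

p(5.1) = -6.9900000, p(6.3) = 6.6900000
x2 = 6.3000000 − 6.6900000·(6.3000000 − 5.1000000) / (6.6900000 − (-6.9900000)) = 6.3000000 − (8.0280000)/(13.6800000) = 5.7131579
p(5.7131579) = -0.3598269
x3 = 5.7131579 − (-0.3598269)·(5.7131579 − 6.3000000) / (-0.3598269 − 6.6900000) = 5.7131579 − (0.2111616)/(-7.0498269) = 5.7431106
p(5.7431106) = -0.0166804
x4 = 5.7431106 − (-0.0166804)·(5.7431106 − 5.7131579) / (-0.0166804 − (-0.3598269)) = 5.7431106 − (-0.0004996)/(0.3431465) = 5.7445666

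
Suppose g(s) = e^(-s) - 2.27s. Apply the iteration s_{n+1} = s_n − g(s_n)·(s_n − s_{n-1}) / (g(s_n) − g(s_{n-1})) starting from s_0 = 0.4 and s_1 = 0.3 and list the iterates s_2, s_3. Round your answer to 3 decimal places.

g(0.4) = -0.23768, g(0.3) = 0.05982
s_2 = 0.30000 − 0.05982·(0.30000 − 0.40000) / (0.05982 − (-0.23768)) = 0.30000 − (-0.00598)/(0.29750) = 0.32011
g(0.32011) = -0.00057
s_3 = 0.32011 − (-0.00057)·(0.32011 − 0.30000) / (-0.00057 − 0.05982) = 0.32011 − (-0.00001)/(-0.06039) = 0.31992

0.320, 0.320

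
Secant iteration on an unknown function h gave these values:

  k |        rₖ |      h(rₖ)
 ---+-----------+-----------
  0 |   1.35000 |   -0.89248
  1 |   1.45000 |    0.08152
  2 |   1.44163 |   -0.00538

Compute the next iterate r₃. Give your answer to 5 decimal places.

r₃ = 1.44163 − (-0.00538)·(1.44163 − 1.45000) / (-0.00538 − 0.08152)
   = 1.44163 − (0.0000450)/(-0.0869000) = 1.4421482

1.44215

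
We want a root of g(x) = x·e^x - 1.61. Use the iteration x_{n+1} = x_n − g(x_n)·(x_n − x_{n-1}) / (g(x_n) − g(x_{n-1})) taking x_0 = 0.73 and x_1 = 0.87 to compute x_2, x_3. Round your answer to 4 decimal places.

0.7537, 0.7558

g(0.73) = -0.095191, g(0.87) = 0.466612
x_2 = 0.870000 − 0.466612·(0.870000 − 0.730000) / (0.466612 − (-0.095191)) = 0.870000 − (0.065326)/(0.561804) = 0.753721
g(0.753721) = -0.008423
x_3 = 0.753721 − (-0.008423)·(0.753721 − 0.870000) / (-0.008423 − 0.466612) = 0.753721 − (0.000979)/(-0.475035) = 0.755783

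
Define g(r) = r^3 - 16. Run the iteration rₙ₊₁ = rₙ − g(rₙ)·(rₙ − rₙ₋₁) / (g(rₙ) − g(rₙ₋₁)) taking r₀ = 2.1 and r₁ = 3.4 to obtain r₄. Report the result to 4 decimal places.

2.5218

g(2.1) = -6.739000, g(3.4) = 23.304000
r₂ = 3.400000 − 23.304000·(3.400000 − 2.100000) / (23.304000 − (-6.739000)) = 3.400000 − (30.295200)/(30.043000) = 2.391605
g(2.391605) = -2.320552
r₃ = 2.391605 − (-2.320552)·(2.391605 − 3.400000) / (-2.320552 − 23.304000) = 2.391605 − (2.340033)/(-25.624552) = 2.482925
g(2.482925) = -0.692969
r₄ = 2.482925 − (-0.692969)·(2.482925 − 2.391605) / (-0.692969 − (-2.320552)) = 2.482925 − (-0.063282)/(1.627584) = 2.521806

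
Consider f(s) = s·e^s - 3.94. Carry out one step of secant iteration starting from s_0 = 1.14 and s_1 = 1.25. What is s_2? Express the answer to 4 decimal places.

1.1917

f(1.14) = -0.375484, f(1.25) = 0.422929
s_2 = 1.250000 − 0.422929·(1.250000 − 1.140000) / (0.422929 − (-0.375484)) = 1.250000 − (0.046522)/(0.798413) = 1.191732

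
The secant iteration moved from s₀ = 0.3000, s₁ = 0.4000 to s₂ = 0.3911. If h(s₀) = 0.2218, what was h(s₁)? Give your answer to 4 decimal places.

-0.0217

The secant line through (0.3000, 0.2218) and (0.4000, h(s₁)) crosses zero at s₂ = 0.3911.
So (0.3000, 0.2218), (0.4000, h(s₁)), (0.3911, 0) are collinear:
h(s₁) = 0.2218 · (0.4000 − 0.3911) / (0.3000 − 0.3911) = 0.2218 · (0.008900)/(-0.091100) = -0.021669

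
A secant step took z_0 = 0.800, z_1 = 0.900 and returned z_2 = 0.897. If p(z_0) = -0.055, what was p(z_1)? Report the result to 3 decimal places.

The secant line through (0.800, -0.055) and (0.900, p(z_1)) crosses zero at z_2 = 0.897.
So (0.800, -0.055), (0.900, p(z_1)), (0.897, 0) are collinear:
p(z_1) = -0.055 · (0.900 − 0.897) / (0.800 − 0.897) = -0.055 · (0.00300)/(-0.09700) = 0.00170

0.002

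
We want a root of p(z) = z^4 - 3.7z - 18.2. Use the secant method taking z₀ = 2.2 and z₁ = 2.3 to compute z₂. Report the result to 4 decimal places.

p(2.2) = -2.914400, p(2.3) = 1.274100
z₂ = 2.300000 − 1.274100·(2.300000 − 2.200000) / (1.274100 − (-2.914400)) = 2.300000 − (0.127410)/(4.188500) = 2.269581

2.2696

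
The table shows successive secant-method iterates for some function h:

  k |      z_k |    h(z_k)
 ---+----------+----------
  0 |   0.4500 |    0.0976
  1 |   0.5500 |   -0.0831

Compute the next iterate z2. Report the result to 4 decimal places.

z2 = 0.5500 − (-0.0831)·(0.5500 − 0.4500) / (-0.0831 − 0.0976)
   = 0.5500 − (-0.008310)/(-0.180700) = 0.504012

0.5040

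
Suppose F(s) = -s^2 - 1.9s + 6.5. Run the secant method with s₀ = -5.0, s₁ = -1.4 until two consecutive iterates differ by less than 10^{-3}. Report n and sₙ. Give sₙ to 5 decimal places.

n = 7, sₙ = -3.67075

F(-5.0) = -9.0000000, F(-1.4) = 7.2000000
s₂ = -1.4000000 − 7.2000000·(3.6000000)/(16.2000000) = -3.0000000;  |Δ| = 1.6000000
F(-3.0000000) = 3.2000000
s₃ = -3.0000000 − 3.2000000·(-1.6000000)/(-4.0000000) = -4.2800000;  |Δ| = 1.2800000
F(-4.2800000) = -3.6864000
s₄ = -4.2800000 − (-3.6864000)·(-1.2800000)/(-6.8864000) = -3.5947955;  |Δ| = 0.6852045
F(-3.5947955) = 0.4075566
s₅ = -3.5947955 − 0.4075566·(0.6852045)/(4.0939566) = -3.6630082;  |Δ| = 0.0682126
F(-3.6630082) = 0.0420866
s₆ = -3.6630082 − 0.0420866·(-0.0682126)/(-0.3654699) = -3.6708634;  |Δ| = 0.0078552
F(-3.6708634) = -0.0005975
s₇ = -3.6708634 − (-0.0005975)·(-0.0078552)/(-0.0426842) = -3.6707534;  |Δ| = 0.0001100
|s₇ − s₆| = 0.0001100 < 10^{-3}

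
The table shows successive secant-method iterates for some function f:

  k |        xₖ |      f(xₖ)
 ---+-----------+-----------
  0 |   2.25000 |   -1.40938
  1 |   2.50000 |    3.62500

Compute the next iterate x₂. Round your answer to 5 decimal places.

2.31999

x₂ = 2.50000 − 3.62500·(2.50000 − 2.25000) / (3.62500 − (-1.40938))
   = 2.50000 − (0.9062500)/(5.0343800) = 2.3199878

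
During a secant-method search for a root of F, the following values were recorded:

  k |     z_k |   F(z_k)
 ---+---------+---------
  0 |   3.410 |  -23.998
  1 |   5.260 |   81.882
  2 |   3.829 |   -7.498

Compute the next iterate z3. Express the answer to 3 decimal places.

3.949

z3 = 3.829 − (-7.498)·(3.829 − 5.260) / (-7.498 − 81.882)
   = 3.829 − (10.72964)/(-89.38000) = 3.94905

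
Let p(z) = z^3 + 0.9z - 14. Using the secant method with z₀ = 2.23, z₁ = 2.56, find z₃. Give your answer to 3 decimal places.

2.285

p(2.23) = -0.90343, p(2.56) = 5.08122
z₂ = 2.56000 − 5.08122·(2.56000 − 2.23000) / (5.08122 − (-0.90343)) = 2.56000 − (1.67680)/(5.98465) = 2.27982
p(2.27982) = -0.09868
z₃ = 2.27982 − (-0.09868)·(2.27982 − 2.56000) / (-0.09868 − 5.08122) = 2.27982 − (0.02765)/(-5.17989) = 2.28515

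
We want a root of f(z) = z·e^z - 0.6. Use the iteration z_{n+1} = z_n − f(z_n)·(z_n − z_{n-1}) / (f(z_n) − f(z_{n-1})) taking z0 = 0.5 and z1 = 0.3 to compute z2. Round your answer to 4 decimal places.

0.3930

f(0.5) = 0.224361, f(0.3) = -0.195042
z2 = 0.300000 − (-0.195042)·(0.300000 − 0.500000) / (-0.195042 − 0.224361) = 0.300000 − (0.039008)/(-0.419403) = 0.393010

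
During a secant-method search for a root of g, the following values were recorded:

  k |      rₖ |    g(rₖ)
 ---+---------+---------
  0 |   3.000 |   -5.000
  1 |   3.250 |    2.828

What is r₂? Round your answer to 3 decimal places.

r₂ = 3.250 − 2.828·(3.250 − 3.000) / (2.828 − (-5.000))
   = 3.250 − (0.70700)/(7.82800) = 3.15968

3.160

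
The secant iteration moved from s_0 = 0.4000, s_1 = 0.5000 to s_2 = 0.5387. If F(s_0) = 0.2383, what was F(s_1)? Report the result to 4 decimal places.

The secant line through (0.4000, 0.2383) and (0.5000, F(s_1)) crosses zero at s_2 = 0.5387.
So (0.4000, 0.2383), (0.5000, F(s_1)), (0.5387, 0) are collinear:
F(s_1) = 0.2383 · (0.5000 − 0.5387) / (0.4000 − 0.5387) = 0.2383 · (-0.038700)/(-0.138700) = 0.066490

0.0665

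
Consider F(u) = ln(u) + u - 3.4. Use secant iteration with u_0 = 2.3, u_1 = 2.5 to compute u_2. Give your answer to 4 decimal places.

F(2.3) = -0.267091, F(2.5) = 0.016291
u_2 = 2.500000 − 0.016291·(2.500000 − 2.300000) / (0.016291 − (-0.267091)) = 2.500000 − (0.003258)/(0.283382) = 2.488503

2.4885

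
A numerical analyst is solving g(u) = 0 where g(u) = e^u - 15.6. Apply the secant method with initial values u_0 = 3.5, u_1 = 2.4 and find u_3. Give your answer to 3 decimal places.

g(3.5) = 17.51545, g(2.4) = -4.57682
u_2 = 2.40000 − (-4.57682)·(2.40000 − 3.50000) / (-4.57682 − 17.51545) = 2.40000 − (5.03451)/(-22.09228) = 2.62789
g(2.62789) = -1.75554
u_3 = 2.62789 − (-1.75554)·(2.62789 − 2.40000) / (-1.75554 − (-4.57682)) = 2.62789 − (-0.40006)/(2.82129) = 2.76969

2.770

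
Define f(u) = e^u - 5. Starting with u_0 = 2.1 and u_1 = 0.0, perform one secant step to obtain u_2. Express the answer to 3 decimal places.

f(2.1) = 3.16617, f(0.0) = -4.00000
u_2 = 0.00000 − (-4.00000)·(0.00000 − 2.10000) / (-4.00000 − 3.16617) = 0.00000 − (8.40000)/(-7.16617) = 1.17217

1.172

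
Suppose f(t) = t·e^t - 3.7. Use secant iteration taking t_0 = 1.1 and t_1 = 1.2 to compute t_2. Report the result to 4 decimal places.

1.1582

f(1.1) = -0.395417, f(1.2) = 0.284140
t_2 = 1.200000 − 0.284140·(1.200000 − 1.100000) / (0.284140 − (-0.395417)) = 1.200000 − (0.028414)/(0.679558) = 1.158187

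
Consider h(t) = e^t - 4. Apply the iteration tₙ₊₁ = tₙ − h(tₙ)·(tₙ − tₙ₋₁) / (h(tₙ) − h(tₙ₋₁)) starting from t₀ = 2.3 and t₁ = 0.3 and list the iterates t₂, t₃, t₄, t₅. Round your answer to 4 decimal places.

h(2.3) = 5.974182, h(0.3) = -2.650141
t₂ = 0.300000 − (-2.650141)·(0.300000 − 2.300000) / (-2.650141 − 5.974182) = 0.300000 − (5.300282)/(-8.624324) = 0.914574
h(0.914574) = -1.504289
t₃ = 0.914574 − (-1.504289)·(0.914574 − 0.300000) / (-1.504289 − (-2.650141)) = 0.914574 − (-0.924496)/(1.145852) = 1.721394
h(1.721394) = 1.592316
t₄ = 1.721394 − 1.592316·(1.721394 − 0.914574) / (1.592316 − (-1.504289)) = 1.721394 − (1.284712)/(3.096605) = 1.306516
h(1.306516) = -0.306717
t₅ = 1.306516 − (-0.306717)·(1.306516 − 1.721394) / (-0.306717 − 1.592316) = 1.306516 − (0.127250)/(-1.899033) = 1.373524

0.9146, 1.7214, 1.3065, 1.3735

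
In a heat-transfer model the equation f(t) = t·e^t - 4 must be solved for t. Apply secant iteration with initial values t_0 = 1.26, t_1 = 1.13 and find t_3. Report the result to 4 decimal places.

1.2023

f(1.26) = 0.442031, f(1.13) = -0.501908
t_2 = 1.130000 − (-0.501908)·(1.130000 − 1.260000) / (-0.501908 − 0.442031) = 1.130000 − (0.065248)/(-0.943939) = 1.199123
f(1.199123) = -0.022260
t_3 = 1.199123 − (-0.022260)·(1.199123 − 1.130000) / (-0.022260 − (-0.501908)) = 1.199123 − (-0.001539)/(0.479648) = 1.202331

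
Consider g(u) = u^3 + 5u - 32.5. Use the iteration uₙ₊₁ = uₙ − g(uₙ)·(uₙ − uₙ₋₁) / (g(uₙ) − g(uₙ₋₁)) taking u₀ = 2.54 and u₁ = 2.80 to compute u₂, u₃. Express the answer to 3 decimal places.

g(2.54) = -3.41294, g(2.80) = 3.45200
u₂ = 2.80000 − 3.45200·(2.80000 − 2.54000) / (3.45200 − (-3.41294)) = 2.80000 − (0.89752)/(6.86494) = 2.66926
g(2.66926) = -0.13535
u₃ = 2.66926 − (-0.13535)·(2.66926 − 2.80000) / (-0.13535 − 3.45200) = 2.66926 − (0.01770)/(-3.58735) = 2.67419

2.669, 2.674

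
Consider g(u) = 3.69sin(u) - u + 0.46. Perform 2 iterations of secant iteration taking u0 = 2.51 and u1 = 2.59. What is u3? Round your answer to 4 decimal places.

g(2.51) = 0.128690, g(2.59) = -0.196276
u2 = 2.590000 − (-0.196276)·(2.590000 − 2.510000) / (-0.196276 − 0.128690) = 2.590000 − (-0.015702)/(-0.324966) = 2.541681
g(2.541681) = 0.001581
u3 = 2.541681 − 0.001581·(2.541681 − 2.590000) / (0.001581 − (-0.196276)) = 2.541681 − (-0.000076)/(0.197858) = 2.542067

2.5421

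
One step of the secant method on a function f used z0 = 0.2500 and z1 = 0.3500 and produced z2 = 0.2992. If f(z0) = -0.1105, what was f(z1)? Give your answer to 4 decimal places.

0.1141

The secant line through (0.2500, -0.1105) and (0.3500, f(z1)) crosses zero at z2 = 0.2992.
So (0.2500, -0.1105), (0.3500, f(z1)), (0.2992, 0) are collinear:
f(z1) = -0.1105 · (0.3500 − 0.2992) / (0.2500 − 0.2992) = -0.1105 · (0.050800)/(-0.049200) = 0.114093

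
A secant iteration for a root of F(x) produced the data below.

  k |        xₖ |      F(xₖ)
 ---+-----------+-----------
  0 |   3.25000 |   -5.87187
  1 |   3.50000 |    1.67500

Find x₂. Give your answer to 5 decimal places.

3.44451

x₂ = 3.50000 − 1.67500·(3.50000 − 3.25000) / (1.67500 − (-5.87187))
   = 3.50000 − (0.4187500)/(7.5468700) = 3.4445134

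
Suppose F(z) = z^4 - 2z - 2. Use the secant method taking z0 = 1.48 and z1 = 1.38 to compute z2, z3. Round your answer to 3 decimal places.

1.497, 1.494

F(1.48) = -0.16215, F(1.38) = -1.13326
z2 = 1.38000 − (-1.13326)·(1.38000 − 1.48000) / (-1.13326 − (-0.16215)) = 1.38000 − (0.11333)/(-0.97111) = 1.49670
F(1.49670) = 0.02466
z3 = 1.49670 − 0.02466·(1.49670 − 1.38000) / (0.02466 − (-1.13326)) = 1.49670 − (0.00288)/(1.15792) = 1.49421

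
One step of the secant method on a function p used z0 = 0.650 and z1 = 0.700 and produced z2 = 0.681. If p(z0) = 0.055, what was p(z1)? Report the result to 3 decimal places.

The secant line through (0.650, 0.055) and (0.700, p(z1)) crosses zero at z2 = 0.681.
So (0.650, 0.055), (0.700, p(z1)), (0.681, 0) are collinear:
p(z1) = 0.055 · (0.700 − 0.681) / (0.650 − 0.681) = 0.055 · (0.01900)/(-0.03100) = -0.03371

-0.034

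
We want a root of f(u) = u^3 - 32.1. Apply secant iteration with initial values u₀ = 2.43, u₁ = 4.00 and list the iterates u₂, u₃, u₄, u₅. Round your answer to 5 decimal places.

2.99130, 3.13581, 3.18072, 3.17807

f(2.43) = -17.7510930, f(4.00) = 31.9000000
u₂ = 4.0000000 − 31.9000000·(4.0000000 − 2.4300000) / (31.9000000 − (-17.7510930)) = 4.0000000 − (50.0830000)/(49.6510930) = 2.9913012
f(2.9913012) = -5.3341884
u₃ = 2.9913012 − (-5.3341884)·(2.9913012 − 4.0000000) / (-5.3341884 − 31.9000000) = 2.9913012 − (5.3805896)/(-37.2341884) = 3.1358079
f(3.1358079) = -1.2646891
u₄ = 3.1358079 − (-1.2646891)·(3.1358079 − 2.9913012) / (-1.2646891 − (-5.3341884)) = 3.1358079 − (-0.1827560)/(4.0694993) = 3.1807166
f(3.1807166) = 0.0791761
u₅ = 3.1807166 − 0.0791761·(3.1807166 − 3.1358079) / (0.0791761 − (-1.2646891)) = 3.1807166 − (0.0035557)/(1.3438653) = 3.1780707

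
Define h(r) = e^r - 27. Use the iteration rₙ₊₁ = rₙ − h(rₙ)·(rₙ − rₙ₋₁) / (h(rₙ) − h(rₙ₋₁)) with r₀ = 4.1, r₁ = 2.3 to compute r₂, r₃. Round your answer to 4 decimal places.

h(4.1) = 33.340288, h(2.3) = -17.025818
r₂ = 2.300000 − (-17.025818)·(2.300000 − 4.100000) / (-17.025818 − 33.340288) = 2.300000 − (30.646472)/(-50.366105) = 2.908474
h(2.908474) = -8.671190
r₃ = 2.908474 − (-8.671190)·(2.908474 − 2.300000) / (-8.671190 − (-17.025818)) = 2.908474 − (-5.276195)/(8.354627) = 3.540004

2.9085, 3.5400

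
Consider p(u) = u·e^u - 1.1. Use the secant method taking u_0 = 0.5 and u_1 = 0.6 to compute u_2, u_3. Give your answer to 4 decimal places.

p(0.5) = -0.275639, p(0.6) = -0.006729
u_2 = 0.600000 − (-0.006729)·(0.600000 − 0.500000) / (-0.006729 − (-0.275639)) = 0.600000 − (-0.000673)/(0.268911) = 0.602502
p(0.602502) = 0.000581
u_3 = 0.602502 − 0.000581·(0.602502 − 0.600000) / (0.000581 − (-0.006729)) = 0.602502 − (0.000001)/(0.007310) = 0.602303

0.6025, 0.6023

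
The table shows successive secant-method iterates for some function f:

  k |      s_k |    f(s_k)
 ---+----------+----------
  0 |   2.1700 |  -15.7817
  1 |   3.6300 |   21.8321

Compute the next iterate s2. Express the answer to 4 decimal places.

2.7826

s2 = 3.6300 − 21.8321·(3.6300 − 2.1700) / (21.8321 − (-15.7817))
   = 3.6300 − (31.874866)/(37.613800) = 2.782575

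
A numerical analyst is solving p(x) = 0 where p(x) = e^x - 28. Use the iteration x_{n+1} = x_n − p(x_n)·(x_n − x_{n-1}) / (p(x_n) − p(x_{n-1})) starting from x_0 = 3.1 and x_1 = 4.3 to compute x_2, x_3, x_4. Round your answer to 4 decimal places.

p(3.1) = -5.802049, p(4.3) = 45.699794
x_2 = 4.300000 − 45.699794·(4.300000 − 3.100000) / (45.699794 − (-5.802049)) = 4.300000 − (54.839752)/(51.501842) = 3.235189
p(3.235189) = -2.588838
x_3 = 3.235189 − (-2.588838)·(3.235189 − 4.300000) / (-2.588838 − 45.699794) = 3.235189 − (2.756624)/(-48.288632) = 3.292275
p(3.292275) = -1.096001
x_4 = 3.292275 − (-1.096001)·(3.292275 − 3.235189) / (-1.096001 − (-2.588838)) = 3.292275 − (-0.062567)/(1.492837) = 3.334186

3.2352, 3.2923, 3.3342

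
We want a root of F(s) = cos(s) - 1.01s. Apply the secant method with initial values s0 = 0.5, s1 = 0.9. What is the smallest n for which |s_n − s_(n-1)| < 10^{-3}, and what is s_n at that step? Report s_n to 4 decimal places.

n = 4, s_n = 0.7347

F(0.5) = 0.372583, F(0.9) = -0.287390
s2 = 0.900000 − (-0.287390)·(0.400000)/(-0.659973) = 0.725817;  |Δ| = 0.174183
F(0.725817) = 0.014882
s3 = 0.725817 − 0.014882·(-0.174183)/(0.302272) = 0.734393;  |Δ| = 0.008576
F(0.734393) = 0.000501
s4 = 0.734393 − 0.000501·(0.008576)/(-0.014381) = 0.734692;  |Δ| = 0.000299
|s4 − s3| = 0.000299 < 10^{-3}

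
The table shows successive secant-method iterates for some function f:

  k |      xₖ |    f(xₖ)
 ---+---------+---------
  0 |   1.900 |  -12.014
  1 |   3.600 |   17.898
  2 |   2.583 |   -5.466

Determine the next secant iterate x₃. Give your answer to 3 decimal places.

x₃ = 2.583 − (-5.466)·(2.583 − 3.600) / (-5.466 − 17.898)
   = 2.583 − (5.55892)/(-23.36400) = 2.82093

2.821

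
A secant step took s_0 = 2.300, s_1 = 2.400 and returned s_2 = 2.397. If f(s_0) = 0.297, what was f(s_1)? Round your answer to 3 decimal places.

-0.009

The secant line through (2.300, 0.297) and (2.400, f(s_1)) crosses zero at s_2 = 2.397.
So (2.300, 0.297), (2.400, f(s_1)), (2.397, 0) are collinear:
f(s_1) = 0.297 · (2.400 − 2.397) / (2.300 − 2.397) = 0.297 · (0.00300)/(-0.09700) = -0.00919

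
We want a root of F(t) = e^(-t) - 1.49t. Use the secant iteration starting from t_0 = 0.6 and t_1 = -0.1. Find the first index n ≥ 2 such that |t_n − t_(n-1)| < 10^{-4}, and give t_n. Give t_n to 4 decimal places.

n = 5, t_n = 0.4346

F(0.6) = -0.345188, F(-0.1) = 1.254171
t_2 = -0.100000 − 1.254171·(-0.700000)/(1.599359) = 0.448920;  |Δ| = 0.548920
F(0.448920) = -0.030573
t_3 = 0.448920 − (-0.030573)·(0.548920)/(-1.284744) = 0.435857;  |Δ| = 0.013063
F(0.435857) = -0.002717
t_4 = 0.435857 − (-0.002717)·(-0.013063)/(0.027856) = 0.434583;  |Δ| = 0.001274
F(0.434583) = 0.000006
t_5 = 0.434583 − 0.000006·(-0.001274)/(0.002723) = 0.434586;  |Δ| = 0.000003
|t_5 − t_4| = 0.000003 < 10^{-4}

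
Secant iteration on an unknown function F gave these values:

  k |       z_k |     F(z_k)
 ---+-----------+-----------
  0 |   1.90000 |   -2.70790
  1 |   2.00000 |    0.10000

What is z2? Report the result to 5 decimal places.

1.99644

z2 = 2.00000 − 0.10000·(2.00000 − 1.90000) / (0.10000 − (-2.70790))
   = 2.00000 − (0.0100000)/(2.8079000) = 1.9964386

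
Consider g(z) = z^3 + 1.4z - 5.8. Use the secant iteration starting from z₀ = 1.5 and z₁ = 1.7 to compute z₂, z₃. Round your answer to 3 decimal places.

g(1.5) = -0.32500, g(1.7) = 1.49300
z₂ = 1.70000 − 1.49300·(1.70000 − 1.50000) / (1.49300 − (-0.32500)) = 1.70000 − (0.29860)/(1.81800) = 1.53575
g(1.53575) = -0.02781
z₃ = 1.53575 − (-0.02781)·(1.53575 − 1.70000) / (-0.02781 − 1.49300) = 1.53575 − (0.00457)/(-1.52081) = 1.53876

1.536, 1.539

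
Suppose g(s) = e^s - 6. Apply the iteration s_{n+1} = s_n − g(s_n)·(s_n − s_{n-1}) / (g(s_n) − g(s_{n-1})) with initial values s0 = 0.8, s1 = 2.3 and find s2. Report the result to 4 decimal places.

1.5307

g(0.8) = -3.774459, g(2.3) = 3.974182
s2 = 2.300000 − 3.974182·(2.300000 − 0.800000) / (3.974182 − (-3.774459)) = 2.300000 − (5.961274)/(7.748642) = 1.530669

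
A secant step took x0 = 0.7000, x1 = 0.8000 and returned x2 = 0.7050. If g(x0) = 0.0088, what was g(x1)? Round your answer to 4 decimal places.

The secant line through (0.7000, 0.0088) and (0.8000, g(x1)) crosses zero at x2 = 0.7050.
So (0.7000, 0.0088), (0.8000, g(x1)), (0.7050, 0) are collinear:
g(x1) = 0.0088 · (0.8000 − 0.7050) / (0.7000 − 0.7050) = 0.0088 · (0.095000)/(-0.005000) = -0.167200

-0.1672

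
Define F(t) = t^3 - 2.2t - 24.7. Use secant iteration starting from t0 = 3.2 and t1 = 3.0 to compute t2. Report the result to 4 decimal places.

F(3.2) = 1.028000, F(3.0) = -4.300000
t2 = 3.000000 − (-4.300000)·(3.000000 − 3.200000) / (-4.300000 − 1.028000) = 3.000000 − (0.860000)/(-5.328000) = 3.161411

3.1614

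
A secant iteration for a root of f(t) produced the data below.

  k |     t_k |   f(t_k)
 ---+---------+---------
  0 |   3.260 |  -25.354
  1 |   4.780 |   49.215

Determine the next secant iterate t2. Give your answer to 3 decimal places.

3.777

t2 = 4.780 − 49.215·(4.780 − 3.260) / (49.215 − (-25.354))
   = 4.780 − (74.80680)/(74.56900) = 3.77681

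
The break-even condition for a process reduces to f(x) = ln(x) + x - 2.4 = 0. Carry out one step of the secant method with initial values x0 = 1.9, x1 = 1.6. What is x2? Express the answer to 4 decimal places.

f(1.9) = 0.141854, f(1.6) = -0.329996
x2 = 1.600000 − (-0.329996)·(1.600000 − 1.900000) / (-0.329996 − 0.141854) = 1.600000 − (0.098999)/(-0.471850) = 1.809810

1.8098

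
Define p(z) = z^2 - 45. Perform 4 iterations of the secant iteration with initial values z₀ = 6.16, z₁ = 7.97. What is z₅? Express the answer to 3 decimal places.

6.708

p(6.16) = -7.05440, p(7.97) = 18.52090
z₂ = 7.97000 − 18.52090·(7.97000 − 6.16000) / (18.52090 − (-7.05440)) = 7.97000 − (33.52283)/(25.57530) = 6.65925
p(6.65925) = -0.65439
z₃ = 6.65925 − (-0.65439)·(6.65925 − 7.97000) / (-0.65439 − 18.52090) = 6.65925 − (0.85774)/(-19.17529) = 6.70398
p(6.70398) = -0.05663
z₄ = 6.70398 − (-0.05663)·(6.70398 − 6.65925) / (-0.05663 − (-0.65439)) = 6.70398 − (-0.00253)/(0.59776) = 6.70822
p(6.70822) = 0.00021
z₅ = 6.70822 − 0.00021·(6.70822 − 6.70398) / (0.00021 − (-0.05663)) = 6.70822 − (0.00000)/(0.05684) = 6.70820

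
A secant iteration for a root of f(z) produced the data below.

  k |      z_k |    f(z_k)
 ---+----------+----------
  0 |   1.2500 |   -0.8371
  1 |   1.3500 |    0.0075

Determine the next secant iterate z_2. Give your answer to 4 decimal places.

1.3491

z_2 = 1.3500 − 0.0075·(1.3500 − 1.2500) / (0.0075 − (-0.8371))
   = 1.3500 − (0.000750)/(0.844600) = 1.349112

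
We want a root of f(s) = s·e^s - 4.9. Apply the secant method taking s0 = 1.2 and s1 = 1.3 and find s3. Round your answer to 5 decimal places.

1.31521

f(1.2) = -0.9158597, f(1.3) = -0.1299143
s2 = 1.3000000 − (-0.1299143)·(1.3000000 − 1.2000000) / (-0.1299143 − (-0.9158597)) = 1.3000000 − (-0.0129914)/(0.7859454) = 1.3165297
f(1.3165297) = 0.0112522
s3 = 1.3165297 − 0.0112522·(1.3165297 − 1.3000000) / (0.0112522 − (-0.1299143)) = 1.3165297 − (0.0001860)/(0.1411665) = 1.3152121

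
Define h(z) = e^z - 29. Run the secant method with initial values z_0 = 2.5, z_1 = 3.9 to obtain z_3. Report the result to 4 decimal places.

3.3085

h(2.5) = -16.817506, h(3.9) = 20.402449
z_2 = 3.900000 − 20.402449·(3.900000 − 2.500000) / (20.402449 − (-16.817506)) = 3.900000 − (28.563429)/(37.219955) = 3.132578
h(3.132578) = -6.066985
z_3 = 3.132578 − (-6.066985)·(3.132578 − 3.900000) / (-6.066985 − 20.402449) = 3.132578 − (4.655941)/(-26.469434) = 3.308476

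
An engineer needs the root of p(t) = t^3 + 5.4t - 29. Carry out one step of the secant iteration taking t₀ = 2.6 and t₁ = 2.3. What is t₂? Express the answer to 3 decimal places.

2.488

p(2.6) = 2.61600, p(2.3) = -4.41300
t₂ = 2.30000 − (-4.41300)·(2.30000 − 2.60000) / (-4.41300 − 2.61600) = 2.30000 − (1.32390)/(-7.02900) = 2.48835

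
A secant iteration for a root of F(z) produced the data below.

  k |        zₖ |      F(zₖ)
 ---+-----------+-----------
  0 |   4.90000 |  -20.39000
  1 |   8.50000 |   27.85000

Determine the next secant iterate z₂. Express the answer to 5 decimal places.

6.42164

z₂ = 8.50000 − 27.85000·(8.50000 − 4.90000) / (27.85000 − (-20.39000))
   = 8.50000 − (100.2600000)/(48.2400000) = 6.4216418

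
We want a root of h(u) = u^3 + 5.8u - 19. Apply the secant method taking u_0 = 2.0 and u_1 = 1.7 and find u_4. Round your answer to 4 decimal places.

h(2.0) = 0.600000, h(1.7) = -4.227000
u_2 = 1.700000 − (-4.227000)·(1.700000 − 2.000000) / (-4.227000 − 0.600000) = 1.700000 − (1.268100)/(-4.827000) = 1.962710
h(1.962710) = -0.055475
u_3 = 1.962710 − (-0.055475)·(1.962710 − 1.700000) / (-0.055475 − (-4.227000)) = 1.962710 − (-0.014574)/(4.171525) = 1.966203
h(1.966203) = 0.005235
u_4 = 1.966203 − 0.005235·(1.966203 − 1.962710) / (0.005235 − (-0.055475)) = 1.966203 − (0.000018)/(0.060710) = 1.965902

1.9659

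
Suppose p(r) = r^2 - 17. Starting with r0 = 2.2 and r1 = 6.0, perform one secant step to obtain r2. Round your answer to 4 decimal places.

p(2.2) = -12.160000, p(6.0) = 19.000000
r2 = 6.000000 − 19.000000·(6.000000 − 2.200000) / (19.000000 − (-12.160000)) = 6.000000 − (72.200000)/(31.160000) = 3.682927

3.6829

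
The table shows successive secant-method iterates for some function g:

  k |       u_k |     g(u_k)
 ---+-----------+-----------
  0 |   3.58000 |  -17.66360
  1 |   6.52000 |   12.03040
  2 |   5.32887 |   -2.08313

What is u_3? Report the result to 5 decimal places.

5.50468

u_3 = 5.32887 − (-2.08313)·(5.32887 − 6.52000) / (-2.08313 − 12.03040)
   = 5.32887 − (2.4812786)/(-14.1135300) = 5.5046785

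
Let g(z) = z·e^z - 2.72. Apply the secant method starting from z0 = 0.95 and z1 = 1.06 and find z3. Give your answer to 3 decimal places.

g(0.95) = -0.26358, g(1.06) = 0.33955
z2 = 1.06000 − 0.33955·(1.06000 − 0.95000) / (0.33955 − (-0.26358)) = 1.06000 − (0.03735)/(0.60313) = 0.99807
g(0.99807) = -0.01219
z3 = 0.99807 − (-0.01219)·(0.99807 − 1.06000) / (-0.01219 − 0.33955) = 0.99807 − (0.00075)/(-0.35174) = 1.00022

1.000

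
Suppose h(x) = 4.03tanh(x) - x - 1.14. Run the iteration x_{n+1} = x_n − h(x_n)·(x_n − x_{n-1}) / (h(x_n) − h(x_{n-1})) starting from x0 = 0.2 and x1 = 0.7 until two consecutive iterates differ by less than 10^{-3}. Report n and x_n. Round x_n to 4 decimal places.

h(0.2) = -0.544577, h(0.7) = 0.595602
x2 = 0.700000 − 0.595602·(0.500000)/(1.140180) = 0.438812;  |Δ| = 0.261188
h(0.438812) = 0.084205
x3 = 0.438812 − 0.084205·(-0.261188)/(-0.511397) = 0.395806;  |Δ| = 0.043006
h(0.395806) = -0.019097
x4 = 0.395806 − (-0.019097)·(-0.043006)/(-0.103302) = 0.403756;  |Δ| = 0.007950
h(0.403756) = 0.000372
x5 = 0.403756 − 0.000372·(0.007950)/(0.019469) = 0.403604;  |Δ| = 0.000152
|x5 − x4| = 0.000152 < 10^{-3}

n = 5, x_n = 0.4036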